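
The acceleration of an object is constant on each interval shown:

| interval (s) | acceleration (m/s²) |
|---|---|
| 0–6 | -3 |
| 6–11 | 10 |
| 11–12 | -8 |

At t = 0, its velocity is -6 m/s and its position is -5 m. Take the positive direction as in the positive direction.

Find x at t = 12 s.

-68 m

On each constant-a segment, Δv = aΔt and Δx = v₀Δt + ½aΔt²; chain segment to segment.
0–6 s: v starts -6 m/s; Δx = -6·6 + ½·-3·6² = -90 m; v ends -24 m/s.
6–11 s: v starts -24 m/s; Δx = -24·5 + ½·10·5² = 5 m; v ends 26 m/s.
11–12 s: v starts 26 m/s; Δx = 26·1 + ½·-8·1² = 22 m; v ends 18 m/s.
x(12) = -5 + Σ Δx = -68 m.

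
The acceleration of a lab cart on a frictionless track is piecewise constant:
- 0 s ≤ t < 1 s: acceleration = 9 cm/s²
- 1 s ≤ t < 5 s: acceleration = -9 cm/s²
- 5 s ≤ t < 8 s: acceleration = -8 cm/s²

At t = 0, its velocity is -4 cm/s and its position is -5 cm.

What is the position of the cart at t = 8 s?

-185.5 cm

On each constant-a segment, Δv = aΔt and Δx = v₀Δt + ½aΔt²; chain segment to segment.
0–1 s: v starts -4 cm/s; Δx = -4·1 + ½·9·1² = 0.5 cm; v ends 5 cm/s.
1–5 s: v starts 5 cm/s; Δx = 5·4 + ½·-9·4² = -52 cm; v ends -31 cm/s.
5–8 s: v starts -31 cm/s; Δx = -31·3 + ½·-8·3² = -129 cm; v ends -55 cm/s.
x(8) = -5 + Σ Δx = -185.5 cm.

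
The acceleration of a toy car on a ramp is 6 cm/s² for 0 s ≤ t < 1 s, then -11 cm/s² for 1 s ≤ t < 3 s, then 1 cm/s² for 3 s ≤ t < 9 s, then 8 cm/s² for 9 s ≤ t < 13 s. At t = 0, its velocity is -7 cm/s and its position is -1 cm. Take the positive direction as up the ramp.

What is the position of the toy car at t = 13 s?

On each constant-a segment, Δv = aΔt and Δx = v₀Δt + ½aΔt²; chain segment to segment.
0–1 s: v starts -7 cm/s; Δx = -7·1 + ½·6·1² = -4 cm; v ends -1 cm/s.
1–3 s: v starts -1 cm/s; Δx = -1·2 + ½·-11·2² = -24 cm; v ends -23 cm/s.
3–9 s: v starts -23 cm/s; Δx = -23·6 + ½·1·6² = -120 cm; v ends -17 cm/s.
9–13 s: v starts -17 cm/s; Δx = -17·4 + ½·8·4² = -4 cm; v ends 15 cm/s.
x(13) = -1 + Σ Δx = -153 cm.

-153 cm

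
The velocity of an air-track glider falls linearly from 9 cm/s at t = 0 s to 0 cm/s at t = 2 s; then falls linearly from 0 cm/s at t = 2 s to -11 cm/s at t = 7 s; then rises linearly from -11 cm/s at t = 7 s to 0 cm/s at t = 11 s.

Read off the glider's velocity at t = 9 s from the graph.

-5.5 cm/s

On 7–11 s the graph is linear from -11 to 0 cm/s: v(9) = -11 + (0 − -11)·(9 − 7)/(11 − 7) = -5.5 cm/s.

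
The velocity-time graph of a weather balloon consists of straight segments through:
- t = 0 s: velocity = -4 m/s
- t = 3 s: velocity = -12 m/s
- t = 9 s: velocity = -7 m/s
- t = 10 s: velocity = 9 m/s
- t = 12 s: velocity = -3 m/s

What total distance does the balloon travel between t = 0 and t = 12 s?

Total distance travelled is ∫|v| dt — sum the magnitudes of each area piece.
0–3 s: |½(-4 + -12)(3)| = 24 m
3–9 s: |½(-12 + -7)(6)| = 57 m
9–10 s: v = 0 at t = 9.4375 s; triangle areas 1.53125 + 2.53125 = 4.0625 m
10–12 s: v = 0 at t = 11.5 s; triangle areas 6.75 + 0.75 = 7.5 m
Total distance = 92.5625 m

92.5625 m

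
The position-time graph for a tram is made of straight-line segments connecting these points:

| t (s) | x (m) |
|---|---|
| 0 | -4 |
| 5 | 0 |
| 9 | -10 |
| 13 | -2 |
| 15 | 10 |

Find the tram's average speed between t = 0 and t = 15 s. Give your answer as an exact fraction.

Average speed = (total path length)/(elapsed time); on a piecewise-linear x-t graph the path length is Σ|Δx|.
0–5 s: |Δx| = |0 − -4| = 4 m
5–9 s: |Δx| = |-10 − 0| = 10 m
9–13 s: |Δx| = |-2 − -10| = 8 m
13–15 s: |Δx| = |10 − -2| = 12 m
Total path = 34 m; average speed = 34/15 = 34/15 m/s.

34/15 m/s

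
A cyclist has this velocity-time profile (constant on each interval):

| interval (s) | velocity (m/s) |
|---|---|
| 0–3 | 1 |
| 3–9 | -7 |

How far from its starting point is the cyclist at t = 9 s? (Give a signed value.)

Net displacement equals the area under the velocity-time graph (areas below the axis count negative).
0–3 s: 1 × 3 = 3 m
3–9 s: -7 × 6 = -42 m
Net displacement = -39 m

-39 m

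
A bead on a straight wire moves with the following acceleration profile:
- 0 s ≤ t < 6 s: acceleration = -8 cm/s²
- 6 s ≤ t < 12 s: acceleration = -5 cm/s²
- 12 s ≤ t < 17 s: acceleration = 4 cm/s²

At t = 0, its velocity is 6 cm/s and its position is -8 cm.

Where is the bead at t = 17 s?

On each constant-a segment, Δv = aΔt and Δx = v₀Δt + ½aΔt²; chain segment to segment.
0–6 s: v starts 6 cm/s; Δx = 6·6 + ½·-8·6² = -108 cm; v ends -42 cm/s.
6–12 s: v starts -42 cm/s; Δx = -42·6 + ½·-5·6² = -342 cm; v ends -72 cm/s.
12–17 s: v starts -72 cm/s; Δx = -72·5 + ½·4·5² = -310 cm; v ends -52 cm/s.
x(17) = -8 + Σ Δx = -768 cm.

-768 cm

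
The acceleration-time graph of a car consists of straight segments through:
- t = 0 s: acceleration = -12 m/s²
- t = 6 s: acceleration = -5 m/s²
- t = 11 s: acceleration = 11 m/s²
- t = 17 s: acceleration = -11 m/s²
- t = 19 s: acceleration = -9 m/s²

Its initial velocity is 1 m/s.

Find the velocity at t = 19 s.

-55 m/s

Δv equals the area under the a-t graph; then v = v₀ + Δv.
0–6 s: ½(-12 + -5)(6) = -51 m/s
6–11 s: ½(-5 + 11)(5) = 15 m/s
11–17 s: ½(11 + -11)(6) = 0 m/s
17–19 s: ½(-11 + -9)(2) = -20 m/s
Δv = -56 m/s, so v(19) = 1 + (-56) = -55 m/s.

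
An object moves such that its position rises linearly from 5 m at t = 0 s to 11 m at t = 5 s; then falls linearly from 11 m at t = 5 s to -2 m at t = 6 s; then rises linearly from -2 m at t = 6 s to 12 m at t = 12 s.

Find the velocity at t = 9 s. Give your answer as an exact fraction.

Velocity is the slope of the x-t graph on 6–12 s: (12 − -2)/(12 − 6) = 7/3 m/s.

7/3 m/s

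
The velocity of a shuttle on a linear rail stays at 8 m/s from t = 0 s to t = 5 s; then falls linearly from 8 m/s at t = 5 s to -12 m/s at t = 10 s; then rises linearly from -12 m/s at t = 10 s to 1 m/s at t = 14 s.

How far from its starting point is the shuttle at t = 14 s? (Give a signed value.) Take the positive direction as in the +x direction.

Displacement is the signed area under the v-t curve.
0–5 s: 8 × 5 = 40 m
5–10 s: ½(8 + -12)(5) = -10 m
10–14 s: ½(-12 + 1)(4) = -22 m
Net displacement = 8 m

8 m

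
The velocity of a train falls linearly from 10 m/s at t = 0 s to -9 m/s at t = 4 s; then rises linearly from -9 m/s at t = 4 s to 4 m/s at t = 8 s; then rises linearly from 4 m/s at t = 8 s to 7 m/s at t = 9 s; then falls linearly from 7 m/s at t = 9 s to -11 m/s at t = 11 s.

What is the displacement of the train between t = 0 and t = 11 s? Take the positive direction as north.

Net displacement equals the area under the velocity-time graph (areas below the axis count negative).
0–4 s: ½(10 + -9)(4) = 2 m
4–8 s: ½(-9 + 4)(4) = -10 m
8–9 s: ½(4 + 7)(1) = 5.5 m
9–11 s: ½(7 + -11)(2) = -4 m
Net displacement = -6.5 m

-6.5 m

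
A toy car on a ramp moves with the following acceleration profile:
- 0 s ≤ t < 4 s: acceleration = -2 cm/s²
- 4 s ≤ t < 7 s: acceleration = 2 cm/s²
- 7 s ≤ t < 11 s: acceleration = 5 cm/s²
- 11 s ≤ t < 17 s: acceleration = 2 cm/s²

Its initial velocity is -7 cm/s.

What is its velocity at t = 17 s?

Δv equals the area under the a-t graph; then v = v₀ + Δv.
0–4 s: -2 × 4 = -8 cm/s
4–7 s: 2 × 3 = 6 cm/s
7–11 s: 5 × 4 = 20 cm/s
11–17 s: 2 × 6 = 12 cm/s
Δv = 30 cm/s, so v(17) = -7 + (30) = 23 cm/s.

23 cm/s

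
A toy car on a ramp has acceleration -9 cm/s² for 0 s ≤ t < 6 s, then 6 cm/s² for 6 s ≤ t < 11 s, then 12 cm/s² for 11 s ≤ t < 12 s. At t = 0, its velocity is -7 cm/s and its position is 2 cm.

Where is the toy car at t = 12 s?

-457 cm

On each constant-a segment, Δv = aΔt and Δx = v₀Δt + ½aΔt²; chain segment to segment.
0–6 s: v starts -7 cm/s; Δx = -7·6 + ½·-9·6² = -204 cm; v ends -61 cm/s.
6–11 s: v starts -61 cm/s; Δx = -61·5 + ½·6·5² = -230 cm; v ends -31 cm/s.
11–12 s: v starts -31 cm/s; Δx = -31·1 + ½·12·1² = -25 cm; v ends -19 cm/s.
x(12) = 2 + Σ Δx = -457 cm.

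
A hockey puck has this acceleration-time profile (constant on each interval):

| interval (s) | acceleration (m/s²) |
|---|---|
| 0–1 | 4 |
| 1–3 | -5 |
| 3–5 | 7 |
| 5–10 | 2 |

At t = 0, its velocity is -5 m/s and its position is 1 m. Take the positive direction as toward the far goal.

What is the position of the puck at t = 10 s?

18 m

On each constant-a segment, Δv = aΔt and Δx = v₀Δt + ½aΔt²; chain segment to segment.
0–1 s: v starts -5 m/s; Δx = -5·1 + ½·4·1² = -3 m; v ends -1 m/s.
1–3 s: v starts -1 m/s; Δx = -1·2 + ½·-5·2² = -12 m; v ends -11 m/s.
3–5 s: v starts -11 m/s; Δx = -11·2 + ½·7·2² = -8 m; v ends 3 m/s.
5–10 s: v starts 3 m/s; Δx = 3·5 + ½·2·5² = 40 m; v ends 13 m/s.
x(10) = 1 + Σ Δx = 18 m.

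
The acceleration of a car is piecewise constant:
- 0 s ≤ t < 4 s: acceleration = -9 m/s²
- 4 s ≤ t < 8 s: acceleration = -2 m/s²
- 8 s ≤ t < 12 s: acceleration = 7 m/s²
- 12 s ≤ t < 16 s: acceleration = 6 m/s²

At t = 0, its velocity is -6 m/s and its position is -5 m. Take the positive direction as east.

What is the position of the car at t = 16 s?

On each constant-a segment, Δv = aΔt and Δx = v₀Δt + ½aΔt²; chain segment to segment.
0–4 s: v starts -6 m/s; Δx = -6·4 + ½·-9·4² = -96 m; v ends -42 m/s.
4–8 s: v starts -42 m/s; Δx = -42·4 + ½·-2·4² = -184 m; v ends -50 m/s.
8–12 s: v starts -50 m/s; Δx = -50·4 + ½·7·4² = -144 m; v ends -22 m/s.
12–16 s: v starts -22 m/s; Δx = -22·4 + ½·6·4² = -40 m; v ends 2 m/s.
x(16) = -5 + Σ Δx = -469 m.

-469 m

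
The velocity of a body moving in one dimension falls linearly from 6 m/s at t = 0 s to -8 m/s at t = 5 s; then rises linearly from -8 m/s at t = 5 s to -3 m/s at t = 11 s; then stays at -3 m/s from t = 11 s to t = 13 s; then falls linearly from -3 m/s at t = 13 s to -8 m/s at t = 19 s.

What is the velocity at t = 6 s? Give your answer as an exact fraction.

On 5–11 s the graph is linear from -8 to -3 m/s: v(6) = -8 + (-3 − -8)·(6 − 5)/(11 − 5) = -43/6 m/s.

-43/6 m/s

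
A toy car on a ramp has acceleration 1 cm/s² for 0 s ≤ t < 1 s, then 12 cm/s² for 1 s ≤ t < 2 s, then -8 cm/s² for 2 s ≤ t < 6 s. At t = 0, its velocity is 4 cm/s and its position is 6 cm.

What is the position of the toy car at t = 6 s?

On each constant-a segment, Δv = aΔt and Δx = v₀Δt + ½aΔt²; chain segment to segment.
0–1 s: v starts 4 cm/s; Δx = 4·1 + ½·1·1² = 4.5 cm; v ends 5 cm/s.
1–2 s: v starts 5 cm/s; Δx = 5·1 + ½·12·1² = 11 cm; v ends 17 cm/s.
2–6 s: v starts 17 cm/s; Δx = 17·4 + ½·-8·4² = 4 cm; v ends -15 cm/s.
x(6) = 6 + Σ Δx = 25.5 cm.

25.5 cm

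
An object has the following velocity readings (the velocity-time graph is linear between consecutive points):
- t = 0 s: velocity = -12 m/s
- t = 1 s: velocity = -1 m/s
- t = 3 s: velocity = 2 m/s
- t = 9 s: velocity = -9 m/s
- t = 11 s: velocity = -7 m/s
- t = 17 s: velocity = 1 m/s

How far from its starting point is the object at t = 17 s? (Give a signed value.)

Net displacement equals the area under the velocity-time graph (areas below the axis count negative).
0–1 s: ½(-12 + -1)(1) = -6.5 m
1–3 s: ½(-1 + 2)(2) = 1 m
3–9 s: ½(2 + -9)(6) = -21 m
9–11 s: ½(-9 + -7)(2) = -16 m
11–17 s: ½(-7 + 1)(6) = -18 m
Net displacement = -60.5 m

-60.5 m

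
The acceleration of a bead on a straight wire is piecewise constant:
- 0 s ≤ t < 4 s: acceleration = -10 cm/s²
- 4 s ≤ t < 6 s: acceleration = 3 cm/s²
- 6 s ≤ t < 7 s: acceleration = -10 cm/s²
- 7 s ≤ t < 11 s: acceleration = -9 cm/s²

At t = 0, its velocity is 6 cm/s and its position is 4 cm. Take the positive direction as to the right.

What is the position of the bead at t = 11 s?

On each constant-a segment, Δv = aΔt and Δx = v₀Δt + ½aΔt²; chain segment to segment.
0–4 s: v starts 6 cm/s; Δx = 6·4 + ½·-10·4² = -56 cm; v ends -34 cm/s.
4–6 s: v starts -34 cm/s; Δx = -34·2 + ½·3·2² = -62 cm; v ends -28 cm/s.
6–7 s: v starts -28 cm/s; Δx = -28·1 + ½·-10·1² = -33 cm; v ends -38 cm/s.
7–11 s: v starts -38 cm/s; Δx = -38·4 + ½·-9·4² = -224 cm; v ends -74 cm/s.
x(11) = 4 + Σ Δx = -371 cm.

-371 cm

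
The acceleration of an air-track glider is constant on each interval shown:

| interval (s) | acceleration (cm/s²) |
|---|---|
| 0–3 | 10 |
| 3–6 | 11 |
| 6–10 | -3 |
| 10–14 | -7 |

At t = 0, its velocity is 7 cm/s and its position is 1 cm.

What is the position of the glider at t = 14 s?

659.5 cm

On each constant-a segment, Δv = aΔt and Δx = v₀Δt + ½aΔt²; chain segment to segment.
0–3 s: v starts 7 cm/s; Δx = 7·3 + ½·10·3² = 66 cm; v ends 37 cm/s.
3–6 s: v starts 37 cm/s; Δx = 37·3 + ½·11·3² = 160.5 cm; v ends 70 cm/s.
6–10 s: v starts 70 cm/s; Δx = 70·4 + ½·-3·4² = 256 cm; v ends 58 cm/s.
10–14 s: v starts 58 cm/s; Δx = 58·4 + ½·-7·4² = 176 cm; v ends 30 cm/s.
x(14) = 1 + Σ Δx = 659.5 cm.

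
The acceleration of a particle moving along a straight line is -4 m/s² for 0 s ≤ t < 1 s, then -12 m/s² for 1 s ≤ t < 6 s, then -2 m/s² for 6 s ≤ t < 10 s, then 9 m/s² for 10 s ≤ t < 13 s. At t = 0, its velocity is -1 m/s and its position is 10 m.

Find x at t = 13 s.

On each constant-a segment, Δv = aΔt and Δx = v₀Δt + ½aΔt²; chain segment to segment.
0–1 s: v starts -1 m/s; Δx = -1·1 + ½·-4·1² = -3 m; v ends -5 m/s.
1–6 s: v starts -5 m/s; Δx = -5·5 + ½·-12·5² = -175 m; v ends -65 m/s.
6–10 s: v starts -65 m/s; Δx = -65·4 + ½·-2·4² = -276 m; v ends -73 m/s.
10–13 s: v starts -73 m/s; Δx = -73·3 + ½·9·3² = -178.5 m; v ends -46 m/s.
x(13) = 10 + Σ Δx = -622.5 m.

-622.5 m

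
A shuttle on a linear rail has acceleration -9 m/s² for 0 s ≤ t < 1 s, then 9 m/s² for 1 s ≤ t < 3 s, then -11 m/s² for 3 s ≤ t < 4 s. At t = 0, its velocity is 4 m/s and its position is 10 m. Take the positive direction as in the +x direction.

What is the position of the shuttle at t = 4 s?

On each constant-a segment, Δv = aΔt and Δx = v₀Δt + ½aΔt²; chain segment to segment.
0–1 s: v starts 4 m/s; Δx = 4·1 + ½·-9·1² = -0.5 m; v ends -5 m/s.
1–3 s: v starts -5 m/s; Δx = -5·2 + ½·9·2² = 8 m; v ends 13 m/s.
3–4 s: v starts 13 m/s; Δx = 13·1 + ½·-11·1² = 7.5 m; v ends 2 m/s.
x(4) = 10 + Σ Δx = 25 m.

25 m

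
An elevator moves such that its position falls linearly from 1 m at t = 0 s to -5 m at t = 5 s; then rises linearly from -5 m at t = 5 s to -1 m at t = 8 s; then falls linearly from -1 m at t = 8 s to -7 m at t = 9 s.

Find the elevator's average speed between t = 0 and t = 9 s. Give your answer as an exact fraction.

Average speed = (total path length)/(elapsed time); on a piecewise-linear x-t graph the path length is Σ|Δx|.
0–5 s: |Δx| = |-5 − 1| = 6 m
5–8 s: |Δx| = |-1 − -5| = 4 m
8–9 s: |Δx| = |-7 − -1| = 6 m
Total path = 16 m; average speed = 16/9 = 16/9 m/s.

16/9 m/s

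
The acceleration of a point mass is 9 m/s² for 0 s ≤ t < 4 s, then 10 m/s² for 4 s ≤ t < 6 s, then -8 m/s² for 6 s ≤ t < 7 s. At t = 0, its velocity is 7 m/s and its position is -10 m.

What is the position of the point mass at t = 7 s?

255 m

On each constant-a segment, Δv = aΔt and Δx = v₀Δt + ½aΔt²; chain segment to segment.
0–4 s: v starts 7 m/s; Δx = 7·4 + ½·9·4² = 100 m; v ends 43 m/s.
4–6 s: v starts 43 m/s; Δx = 43·2 + ½·10·2² = 106 m; v ends 63 m/s.
6–7 s: v starts 63 m/s; Δx = 63·1 + ½·-8·1² = 59 m; v ends 55 m/s.
x(7) = -10 + Σ Δx = 255 m.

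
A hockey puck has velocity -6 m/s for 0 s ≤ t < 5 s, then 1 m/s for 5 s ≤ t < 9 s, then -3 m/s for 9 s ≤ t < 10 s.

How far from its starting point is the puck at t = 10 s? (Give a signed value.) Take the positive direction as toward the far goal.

Displacement is the signed area under the v-t curve.
0–5 s: -6 × 5 = -30 m
5–9 s: 1 × 4 = 4 m
9–10 s: -3 × 1 = -3 m
Net displacement = -29 m

-29 m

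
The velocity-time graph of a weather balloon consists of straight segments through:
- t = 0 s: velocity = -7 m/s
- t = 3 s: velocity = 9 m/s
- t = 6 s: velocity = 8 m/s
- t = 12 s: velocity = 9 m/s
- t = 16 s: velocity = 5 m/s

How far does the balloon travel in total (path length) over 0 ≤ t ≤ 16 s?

116.6875 m

Total distance travelled is ∫|v| dt — sum the magnitudes of each area piece.
0–3 s: v = 0 at t = 1.3125 s; triangle areas 4.59375 + 7.59375 = 12.1875 m
3–6 s: |½(9 + 8)(3)| = 25.5 m
6–12 s: |½(8 + 9)(6)| = 51 m
12–16 s: |½(9 + 5)(4)| = 28 m
Total distance = 116.6875 m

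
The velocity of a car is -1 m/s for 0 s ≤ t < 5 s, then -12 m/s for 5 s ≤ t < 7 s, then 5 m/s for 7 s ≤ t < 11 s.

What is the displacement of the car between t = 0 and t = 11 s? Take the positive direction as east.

-9 m

Net displacement equals the area under the velocity-time graph (areas below the axis count negative).
0–5 s: -1 × 5 = -5 m
5–7 s: -12 × 2 = -24 m
7–11 s: 5 × 4 = 20 m
Net displacement = -9 m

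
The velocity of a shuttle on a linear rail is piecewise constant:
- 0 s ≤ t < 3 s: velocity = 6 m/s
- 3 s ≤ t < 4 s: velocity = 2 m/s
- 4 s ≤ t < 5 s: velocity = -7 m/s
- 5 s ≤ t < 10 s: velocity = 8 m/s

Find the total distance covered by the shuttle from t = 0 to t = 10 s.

67 m

Distance (not displacement) is the total path length: add the absolute areas under v-t.
0–3 s: |6| × 3 = 18 m
3–4 s: |2| × 1 = 2 m
4–5 s: |-7| × 1 = 7 m
5–10 s: |8| × 5 = 40 m
Total distance = 67 m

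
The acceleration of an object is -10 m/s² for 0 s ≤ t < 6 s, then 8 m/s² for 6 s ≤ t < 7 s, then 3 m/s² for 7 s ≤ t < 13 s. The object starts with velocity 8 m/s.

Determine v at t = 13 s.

Δv equals the area under the a-t graph; then v = v₀ + Δv.
0–6 s: -10 × 6 = -60 m/s
6–7 s: 8 × 1 = 8 m/s
7–13 s: 3 × 6 = 18 m/s
Δv = -34 m/s, so v(13) = 8 + (-34) = -26 m/s.

-26 m/s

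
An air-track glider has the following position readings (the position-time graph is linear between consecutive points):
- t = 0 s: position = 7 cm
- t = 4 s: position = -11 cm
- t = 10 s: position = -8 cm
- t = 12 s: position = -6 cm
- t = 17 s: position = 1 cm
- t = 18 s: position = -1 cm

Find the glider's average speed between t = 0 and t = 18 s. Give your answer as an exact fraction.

Average speed = (total path length)/(elapsed time); on a piecewise-linear x-t graph the path length is Σ|Δx|.
0–4 s: |Δx| = |-11 − 7| = 18 cm
4–10 s: |Δx| = |-8 − -11| = 3 cm
10–12 s: |Δx| = |-6 − -8| = 2 cm
12–17 s: |Δx| = |1 − -6| = 7 cm
17–18 s: |Δx| = |-1 − 1| = 2 cm
Total path = 32 cm; average speed = 32/18 = 16/9 cm/s.

16/9 cm/s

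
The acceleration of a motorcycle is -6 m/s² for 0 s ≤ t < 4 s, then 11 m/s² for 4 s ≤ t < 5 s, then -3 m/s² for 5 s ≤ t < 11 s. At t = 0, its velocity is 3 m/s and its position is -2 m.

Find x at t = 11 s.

-167.5 m

On each constant-a segment, Δv = aΔt and Δx = v₀Δt + ½aΔt²; chain segment to segment.
0–4 s: v starts 3 m/s; Δx = 3·4 + ½·-6·4² = -36 m; v ends -21 m/s.
4–5 s: v starts -21 m/s; Δx = -21·1 + ½·11·1² = -15.5 m; v ends -10 m/s.
5–11 s: v starts -10 m/s; Δx = -10·6 + ½·-3·6² = -114 m; v ends -28 m/s.
x(11) = -2 + Σ Δx = -167.5 m.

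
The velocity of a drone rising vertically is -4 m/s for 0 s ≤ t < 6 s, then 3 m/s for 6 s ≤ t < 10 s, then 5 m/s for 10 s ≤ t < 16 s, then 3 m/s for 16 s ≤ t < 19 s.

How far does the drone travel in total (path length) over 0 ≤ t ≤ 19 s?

Distance (not displacement) is the total path length: add the absolute areas under v-t.
0–6 s: |-4| × 6 = 24 m
6–10 s: |3| × 4 = 12 m
10–16 s: |5| × 6 = 30 m
16–19 s: |3| × 3 = 9 m
Total distance = 75 m

75 m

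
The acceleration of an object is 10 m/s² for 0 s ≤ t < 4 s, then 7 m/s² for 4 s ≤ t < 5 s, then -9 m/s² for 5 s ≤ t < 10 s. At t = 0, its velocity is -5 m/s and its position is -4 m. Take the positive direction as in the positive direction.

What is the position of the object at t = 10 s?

192 m

On each constant-a segment, Δv = aΔt and Δx = v₀Δt + ½aΔt²; chain segment to segment.
0–4 s: v starts -5 m/s; Δx = -5·4 + ½·10·4² = 60 m; v ends 35 m/s.
4–5 s: v starts 35 m/s; Δx = 35·1 + ½·7·1² = 38.5 m; v ends 42 m/s.
5–10 s: v starts 42 m/s; Δx = 42·5 + ½·-9·5² = 97.5 m; v ends -3 m/s.
x(10) = -4 + Σ Δx = 192 m.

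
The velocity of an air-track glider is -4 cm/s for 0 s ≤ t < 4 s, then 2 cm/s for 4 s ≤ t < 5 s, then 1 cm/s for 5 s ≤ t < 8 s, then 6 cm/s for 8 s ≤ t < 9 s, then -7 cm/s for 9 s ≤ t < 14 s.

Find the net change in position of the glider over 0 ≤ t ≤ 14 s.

-40 cm

Displacement is the signed area under the v-t curve.
0–4 s: -4 × 4 = -16 cm
4–5 s: 2 × 1 = 2 cm
5–8 s: 1 × 3 = 3 cm
8–9 s: 6 × 1 = 6 cm
9–14 s: -7 × 5 = -35 cm
Net displacement = -40 cm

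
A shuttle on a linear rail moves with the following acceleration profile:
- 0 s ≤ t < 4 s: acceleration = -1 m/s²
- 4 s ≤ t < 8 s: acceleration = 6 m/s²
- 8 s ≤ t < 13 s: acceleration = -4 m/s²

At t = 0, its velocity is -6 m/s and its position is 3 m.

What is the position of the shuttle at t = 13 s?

-1 m

On each constant-a segment, Δv = aΔt and Δx = v₀Δt + ½aΔt²; chain segment to segment.
0–4 s: v starts -6 m/s; Δx = -6·4 + ½·-1·4² = -32 m; v ends -10 m/s.
4–8 s: v starts -10 m/s; Δx = -10·4 + ½·6·4² = 8 m; v ends 14 m/s.
8–13 s: v starts 14 m/s; Δx = 14·5 + ½·-4·5² = 20 m; v ends -6 m/s.
x(13) = 3 + Σ Δx = -1 m.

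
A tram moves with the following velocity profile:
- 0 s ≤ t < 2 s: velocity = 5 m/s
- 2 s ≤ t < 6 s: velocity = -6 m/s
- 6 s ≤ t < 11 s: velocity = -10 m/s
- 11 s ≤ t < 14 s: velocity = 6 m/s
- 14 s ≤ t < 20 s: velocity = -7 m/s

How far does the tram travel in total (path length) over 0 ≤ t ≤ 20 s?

144 m

Total distance travelled is ∫|v| dt — sum the magnitudes of each area piece.
0–2 s: |5| × 2 = 10 m
2–6 s: |-6| × 4 = 24 m
6–11 s: |-10| × 5 = 50 m
11–14 s: |6| × 3 = 18 m
14–20 s: |-7| × 6 = 42 m
Total distance = 144 m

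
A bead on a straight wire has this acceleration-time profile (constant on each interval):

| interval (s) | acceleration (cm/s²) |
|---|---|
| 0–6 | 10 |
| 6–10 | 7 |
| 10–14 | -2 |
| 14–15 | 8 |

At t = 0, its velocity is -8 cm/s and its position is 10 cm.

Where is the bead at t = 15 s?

786 cm

On each constant-a segment, Δv = aΔt and Δx = v₀Δt + ½aΔt²; chain segment to segment.
0–6 s: v starts -8 cm/s; Δx = -8·6 + ½·10·6² = 132 cm; v ends 52 cm/s.
6–10 s: v starts 52 cm/s; Δx = 52·4 + ½·7·4² = 264 cm; v ends 80 cm/s.
10–14 s: v starts 80 cm/s; Δx = 80·4 + ½·-2·4² = 304 cm; v ends 72 cm/s.
14–15 s: v starts 72 cm/s; Δx = 72·1 + ½·8·1² = 76 cm; v ends 80 cm/s.
x(15) = 10 + Σ Δx = 786 cm.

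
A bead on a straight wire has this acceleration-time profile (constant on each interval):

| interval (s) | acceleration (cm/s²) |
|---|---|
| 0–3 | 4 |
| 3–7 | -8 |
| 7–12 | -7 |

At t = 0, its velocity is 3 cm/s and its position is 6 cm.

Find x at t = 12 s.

-143.5 cm

On each constant-a segment, Δv = aΔt and Δx = v₀Δt + ½aΔt²; chain segment to segment.
0–3 s: v starts 3 cm/s; Δx = 3·3 + ½·4·3² = 27 cm; v ends 15 cm/s.
3–7 s: v starts 15 cm/s; Δx = 15·4 + ½·-8·4² = -4 cm; v ends -17 cm/s.
7–12 s: v starts -17 cm/s; Δx = -17·5 + ½·-7·5² = -172.5 cm; v ends -52 cm/s.
x(12) = 6 + Σ Δx = -143.5 cm.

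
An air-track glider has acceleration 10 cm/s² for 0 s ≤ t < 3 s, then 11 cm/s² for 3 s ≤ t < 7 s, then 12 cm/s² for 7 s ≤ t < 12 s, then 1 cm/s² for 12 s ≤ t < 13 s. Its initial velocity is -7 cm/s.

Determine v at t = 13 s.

Δv equals the area under the a-t graph; then v = v₀ + Δv.
0–3 s: 10 × 3 = 30 cm/s
3–7 s: 11 × 4 = 44 cm/s
7–12 s: 12 × 5 = 60 cm/s
12–13 s: 1 × 1 = 1 cm/s
Δv = 135 cm/s, so v(13) = -7 + (135) = 128 cm/s.

128 cm/s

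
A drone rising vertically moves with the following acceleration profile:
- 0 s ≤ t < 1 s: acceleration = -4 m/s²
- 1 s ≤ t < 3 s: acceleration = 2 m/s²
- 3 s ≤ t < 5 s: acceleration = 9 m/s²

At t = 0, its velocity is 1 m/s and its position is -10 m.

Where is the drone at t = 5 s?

On each constant-a segment, Δv = aΔt and Δx = v₀Δt + ½aΔt²; chain segment to segment.
0–1 s: v starts 1 m/s; Δx = 1·1 + ½·-4·1² = -1 m; v ends -3 m/s.
1–3 s: v starts -3 m/s; Δx = -3·2 + ½·2·2² = -2 m; v ends 1 m/s.
3–5 s: v starts 1 m/s; Δx = 1·2 + ½·9·2² = 20 m; v ends 19 m/s.
x(5) = -10 + Σ Δx = 7 m.

7 m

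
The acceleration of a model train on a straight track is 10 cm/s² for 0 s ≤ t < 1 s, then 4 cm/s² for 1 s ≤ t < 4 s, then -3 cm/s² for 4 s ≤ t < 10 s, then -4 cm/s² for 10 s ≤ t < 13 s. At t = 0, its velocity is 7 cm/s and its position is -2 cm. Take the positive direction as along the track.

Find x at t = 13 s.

On each constant-a segment, Δv = aΔt and Δx = v₀Δt + ½aΔt²; chain segment to segment.
0–1 s: v starts 7 cm/s; Δx = 7·1 + ½·10·1² = 12 cm; v ends 17 cm/s.
1–4 s: v starts 17 cm/s; Δx = 17·3 + ½·4·3² = 69 cm; v ends 29 cm/s.
4–10 s: v starts 29 cm/s; Δx = 29·6 + ½·-3·6² = 120 cm; v ends 11 cm/s.
10–13 s: v starts 11 cm/s; Δx = 11·3 + ½·-4·3² = 15 cm; v ends -1 cm/s.
x(13) = -2 + Σ Δx = 214 cm.

214 cm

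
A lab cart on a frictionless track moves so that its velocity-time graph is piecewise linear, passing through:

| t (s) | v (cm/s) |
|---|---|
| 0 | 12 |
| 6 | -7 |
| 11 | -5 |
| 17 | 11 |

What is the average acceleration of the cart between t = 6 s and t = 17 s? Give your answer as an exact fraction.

Average acceleration = Δv/Δt = (11 − -7)/(17 − 6) = 18/11 cm/s².

18/11 cm/s²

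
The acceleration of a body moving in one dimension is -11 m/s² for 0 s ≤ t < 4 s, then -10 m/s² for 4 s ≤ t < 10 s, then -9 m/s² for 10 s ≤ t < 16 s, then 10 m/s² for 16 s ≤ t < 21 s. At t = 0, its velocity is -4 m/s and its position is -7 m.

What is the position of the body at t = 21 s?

On each constant-a segment, Δv = aΔt and Δx = v₀Δt + ½aΔt²; chain segment to segment.
0–4 s: v starts -4 m/s; Δx = -4·4 + ½·-11·4² = -104 m; v ends -48 m/s.
4–10 s: v starts -48 m/s; Δx = -48·6 + ½·-10·6² = -468 m; v ends -108 m/s.
10–16 s: v starts -108 m/s; Δx = -108·6 + ½·-9·6² = -810 m; v ends -162 m/s.
16–21 s: v starts -162 m/s; Δx = -162·5 + ½·10·5² = -685 m; v ends -112 m/s.
x(21) = -7 + Σ Δx = -2074 m.

-2074 m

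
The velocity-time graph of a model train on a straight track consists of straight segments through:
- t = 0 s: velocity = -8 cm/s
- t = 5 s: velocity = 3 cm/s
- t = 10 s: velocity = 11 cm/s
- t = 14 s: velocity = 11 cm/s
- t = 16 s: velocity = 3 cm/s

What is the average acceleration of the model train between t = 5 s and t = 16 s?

0 cm/s²

Average acceleration = Δv/Δt = (3 − 3)/(16 − 5) = 0 cm/s².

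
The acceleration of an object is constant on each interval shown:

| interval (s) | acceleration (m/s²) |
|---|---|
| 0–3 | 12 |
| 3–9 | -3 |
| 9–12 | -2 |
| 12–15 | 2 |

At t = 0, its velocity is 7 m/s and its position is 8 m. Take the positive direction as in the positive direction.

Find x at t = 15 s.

419 m

On each constant-a segment, Δv = aΔt and Δx = v₀Δt + ½aΔt²; chain segment to segment.
0–3 s: v starts 7 m/s; Δx = 7·3 + ½·12·3² = 75 m; v ends 43 m/s.
3–9 s: v starts 43 m/s; Δx = 43·6 + ½·-3·6² = 204 m; v ends 25 m/s.
9–12 s: v starts 25 m/s; Δx = 25·3 + ½·-2·3² = 66 m; v ends 19 m/s.
12–15 s: v starts 19 m/s; Δx = 19·3 + ½·2·3² = 66 m; v ends 25 m/s.
x(15) = 8 + Σ Δx = 419 m.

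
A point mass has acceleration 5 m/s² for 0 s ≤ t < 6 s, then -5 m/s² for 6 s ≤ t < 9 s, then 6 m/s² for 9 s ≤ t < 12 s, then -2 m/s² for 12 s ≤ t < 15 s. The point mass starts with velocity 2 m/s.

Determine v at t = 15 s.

Δv equals the area under the a-t graph; then v = v₀ + Δv.
0–6 s: 5 × 6 = 30 m/s
6–9 s: -5 × 3 = -15 m/s
9–12 s: 6 × 3 = 18 m/s
12–15 s: -2 × 3 = -6 m/s
Δv = 27 m/s, so v(15) = 2 + (27) = 29 m/s.

29 m/s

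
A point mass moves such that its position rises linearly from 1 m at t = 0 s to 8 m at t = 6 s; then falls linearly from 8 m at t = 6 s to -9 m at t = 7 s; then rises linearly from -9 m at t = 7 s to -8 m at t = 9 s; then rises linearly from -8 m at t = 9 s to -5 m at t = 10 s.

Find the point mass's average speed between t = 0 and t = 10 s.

Average speed = (total path length)/(elapsed time); on a piecewise-linear x-t graph the path length is Σ|Δx|.
0–6 s: |Δx| = |8 − 1| = 7 m
6–7 s: |Δx| = |-9 − 8| = 17 m
7–9 s: |Δx| = |-8 − -9| = 1 m
9–10 s: |Δx| = |-5 − -8| = 3 m
Total path = 28 m; average speed = 28/10 = 2.8 m/s.

2.8 m/s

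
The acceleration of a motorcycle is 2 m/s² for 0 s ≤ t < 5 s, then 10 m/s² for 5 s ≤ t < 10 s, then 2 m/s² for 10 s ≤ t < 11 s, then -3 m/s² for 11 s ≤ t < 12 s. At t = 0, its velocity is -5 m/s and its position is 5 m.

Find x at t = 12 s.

266.5 m

On each constant-a segment, Δv = aΔt and Δx = v₀Δt + ½aΔt²; chain segment to segment.
0–5 s: v starts -5 m/s; Δx = -5·5 + ½·2·5² = 0 m; v ends 5 m/s.
5–10 s: v starts 5 m/s; Δx = 5·5 + ½·10·5² = 150 m; v ends 55 m/s.
10–11 s: v starts 55 m/s; Δx = 55·1 + ½·2·1² = 56 m; v ends 57 m/s.
11–12 s: v starts 57 m/s; Δx = 57·1 + ½·-3·1² = 55.5 m; v ends 54 m/s.
x(12) = 5 + Σ Δx = 266.5 m.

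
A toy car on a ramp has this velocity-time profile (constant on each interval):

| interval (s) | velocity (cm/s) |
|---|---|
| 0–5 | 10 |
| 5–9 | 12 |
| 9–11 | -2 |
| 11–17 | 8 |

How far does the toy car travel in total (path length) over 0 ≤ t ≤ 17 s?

150 cm

Total distance travelled is ∫|v| dt — sum the magnitudes of each area piece.
0–5 s: |10| × 5 = 50 cm
5–9 s: |12| × 4 = 48 cm
9–11 s: |-2| × 2 = 4 cm
11–17 s: |8| × 6 = 48 cm
Total distance = 150 cm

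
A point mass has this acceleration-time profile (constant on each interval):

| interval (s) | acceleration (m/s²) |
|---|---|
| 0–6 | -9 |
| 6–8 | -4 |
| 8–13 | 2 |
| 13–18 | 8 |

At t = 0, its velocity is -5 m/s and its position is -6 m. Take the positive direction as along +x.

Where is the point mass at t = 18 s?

On each constant-a segment, Δv = aΔt and Δx = v₀Δt + ½aΔt²; chain segment to segment.
0–6 s: v starts -5 m/s; Δx = -5·6 + ½·-9·6² = -192 m; v ends -59 m/s.
6–8 s: v starts -59 m/s; Δx = -59·2 + ½·-4·2² = -126 m; v ends -67 m/s.
8–13 s: v starts -67 m/s; Δx = -67·5 + ½·2·5² = -310 m; v ends -57 m/s.
13–18 s: v starts -57 m/s; Δx = -57·5 + ½·8·5² = -185 m; v ends -17 m/s.
x(18) = -6 + Σ Δx = -819 m.

-819 m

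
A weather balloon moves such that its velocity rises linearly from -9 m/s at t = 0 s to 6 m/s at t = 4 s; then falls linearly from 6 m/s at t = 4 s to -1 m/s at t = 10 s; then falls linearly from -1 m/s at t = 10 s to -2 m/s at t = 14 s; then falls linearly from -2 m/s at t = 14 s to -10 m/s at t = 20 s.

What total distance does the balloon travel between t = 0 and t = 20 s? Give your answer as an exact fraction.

2571/35 m

Distance (not displacement) is the total path length: add the absolute areas under v-t.
0–4 s: v = 0 at t = 2.4 s; triangle areas 10.8 + 4.8 = 15.6 m
4–10 s: v = 0 at t = 64/7 s; triangle areas 108/7 + 3/7 = 111/7 m
10–14 s: |½(-1 + -2)(4)| = 6 m
14–20 s: |½(-2 + -10)(6)| = 36 m
Total distance = 2571/35 m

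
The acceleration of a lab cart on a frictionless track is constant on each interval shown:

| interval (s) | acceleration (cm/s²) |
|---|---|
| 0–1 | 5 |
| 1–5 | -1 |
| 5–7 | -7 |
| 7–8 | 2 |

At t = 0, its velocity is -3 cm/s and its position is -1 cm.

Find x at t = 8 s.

On each constant-a segment, Δv = aΔt and Δx = v₀Δt + ½aΔt²; chain segment to segment.
0–1 s: v starts -3 cm/s; Δx = -3·1 + ½·5·1² = -0.5 cm; v ends 2 cm/s.
1–5 s: v starts 2 cm/s; Δx = 2·4 + ½·-1·4² = 0 cm; v ends -2 cm/s.
5–7 s: v starts -2 cm/s; Δx = -2·2 + ½·-7·2² = -18 cm; v ends -16 cm/s.
7–8 s: v starts -16 cm/s; Δx = -16·1 + ½·2·1² = -15 cm; v ends -14 cm/s.
x(8) = -1 + Σ Δx = -34.5 cm.

-34.5 cm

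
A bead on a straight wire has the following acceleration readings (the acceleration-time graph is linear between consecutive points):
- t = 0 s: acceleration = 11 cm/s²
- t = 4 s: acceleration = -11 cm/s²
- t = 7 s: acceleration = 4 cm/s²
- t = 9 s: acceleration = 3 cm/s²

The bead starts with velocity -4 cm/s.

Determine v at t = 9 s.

-7.5 cm/s

Δv equals the area under the a-t graph; then v = v₀ + Δv.
0–4 s: ½(11 + -11)(4) = 0 cm/s
4–7 s: ½(-11 + 4)(3) = -10.5 cm/s
7–9 s: ½(4 + 3)(2) = 7 cm/s
Δv = -3.5 cm/s, so v(9) = -4 + (-3.5) = -7.5 cm/s.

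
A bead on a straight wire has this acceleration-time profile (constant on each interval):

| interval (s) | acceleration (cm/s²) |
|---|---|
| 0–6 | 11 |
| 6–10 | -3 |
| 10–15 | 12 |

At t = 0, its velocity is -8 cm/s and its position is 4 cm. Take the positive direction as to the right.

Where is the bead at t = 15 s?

742 cm

On each constant-a segment, Δv = aΔt and Δx = v₀Δt + ½aΔt²; chain segment to segment.
0–6 s: v starts -8 cm/s; Δx = -8·6 + ½·11·6² = 150 cm; v ends 58 cm/s.
6–10 s: v starts 58 cm/s; Δx = 58·4 + ½·-3·4² = 208 cm; v ends 46 cm/s.
10–15 s: v starts 46 cm/s; Δx = 46·5 + ½·12·5² = 380 cm; v ends 106 cm/s.
x(15) = 4 + Σ Δx = 742 cm.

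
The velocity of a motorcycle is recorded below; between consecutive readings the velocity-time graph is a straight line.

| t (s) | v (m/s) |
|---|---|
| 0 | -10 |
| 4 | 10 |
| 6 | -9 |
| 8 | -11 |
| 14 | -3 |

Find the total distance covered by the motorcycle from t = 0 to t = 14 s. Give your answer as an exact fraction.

1739/19 m

Distance (not displacement) is the total path length: add the absolute areas under v-t.
0–4 s: v = 0 at t = 2 s; triangle areas 10 + 10 = 20 m
4–6 s: v = 0 at t = 96/19 s; triangle areas 100/19 + 81/19 = 181/19 m
6–8 s: |½(-9 + -11)(2)| = 20 m
8–14 s: |½(-11 + -3)(6)| = 42 m
Total distance = 1739/19 m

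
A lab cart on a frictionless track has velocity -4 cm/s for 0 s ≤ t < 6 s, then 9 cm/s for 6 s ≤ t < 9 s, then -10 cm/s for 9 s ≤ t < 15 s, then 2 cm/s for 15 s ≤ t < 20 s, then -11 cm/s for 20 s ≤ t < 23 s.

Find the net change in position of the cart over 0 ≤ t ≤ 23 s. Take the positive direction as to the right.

Displacement is the signed area under the v-t curve.
0–6 s: -4 × 6 = -24 cm
6–9 s: 9 × 3 = 27 cm
9–15 s: -10 × 6 = -60 cm
15–20 s: 2 × 5 = 10 cm
20–23 s: -11 × 3 = -33 cm
Net displacement = -80 cm

-80 cm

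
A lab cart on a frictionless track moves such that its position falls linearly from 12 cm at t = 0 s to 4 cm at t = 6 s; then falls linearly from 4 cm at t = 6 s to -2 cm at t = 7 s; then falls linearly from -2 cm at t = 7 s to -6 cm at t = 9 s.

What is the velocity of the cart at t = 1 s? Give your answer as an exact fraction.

Velocity is the slope of the x-t graph on 0–6 s: (4 − 12)/(6 − 0) = -4/3 cm/s.

-4/3 cm/s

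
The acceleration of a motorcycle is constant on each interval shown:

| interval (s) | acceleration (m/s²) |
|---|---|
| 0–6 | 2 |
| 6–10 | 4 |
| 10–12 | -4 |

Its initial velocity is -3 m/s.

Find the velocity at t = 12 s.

Δv equals the area under the a-t graph; then v = v₀ + Δv.
0–6 s: 2 × 6 = 12 m/s
6–10 s: 4 × 4 = 16 m/s
10–12 s: -4 × 2 = -8 m/s
Δv = 20 m/s, so v(12) = -3 + (20) = 17 m/s.

17 m/s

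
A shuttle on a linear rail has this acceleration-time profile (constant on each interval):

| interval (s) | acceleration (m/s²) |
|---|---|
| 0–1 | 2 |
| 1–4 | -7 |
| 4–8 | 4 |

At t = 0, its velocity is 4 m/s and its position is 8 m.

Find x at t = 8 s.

On each constant-a segment, Δv = aΔt and Δx = v₀Δt + ½aΔt²; chain segment to segment.
0–1 s: v starts 4 m/s; Δx = 4·1 + ½·2·1² = 5 m; v ends 6 m/s.
1–4 s: v starts 6 m/s; Δx = 6·3 + ½·-7·3² = -13.5 m; v ends -15 m/s.
4–8 s: v starts -15 m/s; Δx = -15·4 + ½·4·4² = -28 m; v ends 1 m/s.
x(8) = 8 + Σ Δx = -28.5 m.

-28.5 m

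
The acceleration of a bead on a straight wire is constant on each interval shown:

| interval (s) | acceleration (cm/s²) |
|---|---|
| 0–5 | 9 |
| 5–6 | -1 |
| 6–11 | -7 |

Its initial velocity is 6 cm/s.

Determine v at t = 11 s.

Δv equals the area under the a-t graph; then v = v₀ + Δv.
0–5 s: 9 × 5 = 45 cm/s
5–6 s: -1 × 1 = -1 cm/s
6–11 s: -7 × 5 = -35 cm/s
Δv = 9 cm/s, so v(11) = 6 + (9) = 15 cm/s.

15 cm/s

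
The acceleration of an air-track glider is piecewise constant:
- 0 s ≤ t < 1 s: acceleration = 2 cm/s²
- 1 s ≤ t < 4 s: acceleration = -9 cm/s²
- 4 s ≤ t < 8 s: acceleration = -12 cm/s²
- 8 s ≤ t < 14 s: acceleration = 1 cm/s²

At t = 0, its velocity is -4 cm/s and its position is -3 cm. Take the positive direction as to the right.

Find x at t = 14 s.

On each constant-a segment, Δv = aΔt and Δx = v₀Δt + ½aΔt²; chain segment to segment.
0–1 s: v starts -4 cm/s; Δx = -4·1 + ½·2·1² = -3 cm; v ends -2 cm/s.
1–4 s: v starts -2 cm/s; Δx = -2·3 + ½·-9·3² = -46.5 cm; v ends -29 cm/s.
4–8 s: v starts -29 cm/s; Δx = -29·4 + ½·-12·4² = -212 cm; v ends -77 cm/s.
8–14 s: v starts -77 cm/s; Δx = -77·6 + ½·1·6² = -444 cm; v ends -71 cm/s.
x(14) = -3 + Σ Δx = -708.5 cm.

-708.5 cm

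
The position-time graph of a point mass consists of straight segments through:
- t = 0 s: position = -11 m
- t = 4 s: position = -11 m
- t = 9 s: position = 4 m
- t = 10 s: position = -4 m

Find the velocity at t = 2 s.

Velocity is the slope of the x-t graph on 0–4 s: (-11 − -11)/(4 − 0) = 0 m/s.

0 m/s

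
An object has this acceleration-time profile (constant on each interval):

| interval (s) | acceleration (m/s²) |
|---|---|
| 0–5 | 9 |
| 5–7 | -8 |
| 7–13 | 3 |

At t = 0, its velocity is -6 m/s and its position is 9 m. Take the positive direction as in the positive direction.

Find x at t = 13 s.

On each constant-a segment, Δv = aΔt and Δx = v₀Δt + ½aΔt²; chain segment to segment.
0–5 s: v starts -6 m/s; Δx = -6·5 + ½·9·5² = 82.5 m; v ends 39 m/s.
5–7 s: v starts 39 m/s; Δx = 39·2 + ½·-8·2² = 62 m; v ends 23 m/s.
7–13 s: v starts 23 m/s; Δx = 23·6 + ½·3·6² = 192 m; v ends 41 m/s.
x(13) = 9 + Σ Δx = 345.5 m.

345.5 m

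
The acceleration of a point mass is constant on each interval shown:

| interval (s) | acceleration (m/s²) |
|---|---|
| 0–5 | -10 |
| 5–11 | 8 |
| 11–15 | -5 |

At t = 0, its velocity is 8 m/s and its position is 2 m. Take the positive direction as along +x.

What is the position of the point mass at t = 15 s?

-207 m

On each constant-a segment, Δv = aΔt and Δx = v₀Δt + ½aΔt²; chain segment to segment.
0–5 s: v starts 8 m/s; Δx = 8·5 + ½·-10·5² = -85 m; v ends -42 m/s.
5–11 s: v starts -42 m/s; Δx = -42·6 + ½·8·6² = -108 m; v ends 6 m/s.
11–15 s: v starts 6 m/s; Δx = 6·4 + ½·-5·4² = -16 m; v ends -14 m/s.
x(15) = 2 + Σ Δx = -207 m.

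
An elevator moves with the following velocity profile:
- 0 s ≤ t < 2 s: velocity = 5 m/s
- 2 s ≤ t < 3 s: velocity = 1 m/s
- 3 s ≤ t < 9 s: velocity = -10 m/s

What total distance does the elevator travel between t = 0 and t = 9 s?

71 m

Distance (not displacement) is the total path length: add the absolute areas under v-t.
0–2 s: |5| × 2 = 10 m
2–3 s: |1| × 1 = 1 m
3–9 s: |-10| × 6 = 60 m
Total distance = 71 m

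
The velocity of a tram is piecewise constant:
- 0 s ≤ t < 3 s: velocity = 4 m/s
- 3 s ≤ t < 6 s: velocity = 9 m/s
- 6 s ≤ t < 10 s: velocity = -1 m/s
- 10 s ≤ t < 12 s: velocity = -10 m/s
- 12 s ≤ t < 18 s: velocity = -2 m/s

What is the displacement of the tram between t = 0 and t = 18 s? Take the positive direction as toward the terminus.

Displacement is the signed area under the v-t curve.
0–3 s: 4 × 3 = 12 m
3–6 s: 9 × 3 = 27 m
6–10 s: -1 × 4 = -4 m
10–12 s: -10 × 2 = -20 m
12–18 s: -2 × 6 = -12 m
Net displacement = 3 m

3 m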